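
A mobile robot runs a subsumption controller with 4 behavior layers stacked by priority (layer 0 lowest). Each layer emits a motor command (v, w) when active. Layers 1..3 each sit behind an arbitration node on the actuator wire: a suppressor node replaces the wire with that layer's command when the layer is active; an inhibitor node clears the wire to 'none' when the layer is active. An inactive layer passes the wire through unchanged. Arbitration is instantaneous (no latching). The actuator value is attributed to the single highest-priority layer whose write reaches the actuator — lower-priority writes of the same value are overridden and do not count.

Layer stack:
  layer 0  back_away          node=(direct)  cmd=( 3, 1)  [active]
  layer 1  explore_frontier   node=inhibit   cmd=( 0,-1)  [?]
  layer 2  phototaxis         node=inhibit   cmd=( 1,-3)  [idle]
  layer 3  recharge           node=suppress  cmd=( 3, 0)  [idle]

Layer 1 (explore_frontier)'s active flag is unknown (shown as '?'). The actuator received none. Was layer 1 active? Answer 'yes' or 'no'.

If layer 1 is active=yes:
  actuator would be none
If layer 1 is active=no:
  actuator would be (3, 1)
Observed none, so layer 1 was active.

yes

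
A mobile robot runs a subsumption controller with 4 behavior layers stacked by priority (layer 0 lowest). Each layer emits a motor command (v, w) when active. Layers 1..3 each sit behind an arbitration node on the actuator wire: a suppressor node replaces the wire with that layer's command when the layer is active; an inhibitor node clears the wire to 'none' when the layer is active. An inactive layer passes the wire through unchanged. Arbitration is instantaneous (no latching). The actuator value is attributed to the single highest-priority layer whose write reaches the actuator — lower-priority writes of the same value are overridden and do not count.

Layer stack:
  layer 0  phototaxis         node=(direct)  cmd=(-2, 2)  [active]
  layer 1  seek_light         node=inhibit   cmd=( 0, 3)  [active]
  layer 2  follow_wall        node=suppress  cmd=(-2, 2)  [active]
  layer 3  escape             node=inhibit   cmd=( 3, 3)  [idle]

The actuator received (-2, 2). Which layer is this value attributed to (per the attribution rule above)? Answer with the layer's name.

follow_wall

L0 phototaxis: active, feeds wire = (-2, 2)
L1 seek_light: active, inhibitor → wire = none
L2 follow_wall: active, suppressor → wire = (-2, 2)
L3 escape: idle → wire stays (-2, 2)
actuator = (-2, 2)
last writer: layer 2 = follow_wall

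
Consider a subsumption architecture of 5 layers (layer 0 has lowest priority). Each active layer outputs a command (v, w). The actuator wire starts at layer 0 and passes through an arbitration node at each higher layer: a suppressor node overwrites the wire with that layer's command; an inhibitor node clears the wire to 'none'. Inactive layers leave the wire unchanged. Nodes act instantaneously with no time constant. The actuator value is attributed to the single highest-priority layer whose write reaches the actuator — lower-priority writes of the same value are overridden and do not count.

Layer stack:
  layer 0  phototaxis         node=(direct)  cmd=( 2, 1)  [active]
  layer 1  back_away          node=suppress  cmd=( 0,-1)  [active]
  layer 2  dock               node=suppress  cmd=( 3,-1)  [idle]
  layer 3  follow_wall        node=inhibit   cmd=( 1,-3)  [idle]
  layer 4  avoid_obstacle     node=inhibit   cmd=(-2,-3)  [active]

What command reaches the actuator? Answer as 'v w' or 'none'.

none

L0 phototaxis: active, feeds wire = (2, 1)
L1 back_away: active, suppressor → wire = (0, -1)
L2 dock: idle → wire stays (0, -1)
L3 follow_wall: idle → wire stays (0, -1)
L4 avoid_obstacle: active, inhibitor → wire = none
actuator = none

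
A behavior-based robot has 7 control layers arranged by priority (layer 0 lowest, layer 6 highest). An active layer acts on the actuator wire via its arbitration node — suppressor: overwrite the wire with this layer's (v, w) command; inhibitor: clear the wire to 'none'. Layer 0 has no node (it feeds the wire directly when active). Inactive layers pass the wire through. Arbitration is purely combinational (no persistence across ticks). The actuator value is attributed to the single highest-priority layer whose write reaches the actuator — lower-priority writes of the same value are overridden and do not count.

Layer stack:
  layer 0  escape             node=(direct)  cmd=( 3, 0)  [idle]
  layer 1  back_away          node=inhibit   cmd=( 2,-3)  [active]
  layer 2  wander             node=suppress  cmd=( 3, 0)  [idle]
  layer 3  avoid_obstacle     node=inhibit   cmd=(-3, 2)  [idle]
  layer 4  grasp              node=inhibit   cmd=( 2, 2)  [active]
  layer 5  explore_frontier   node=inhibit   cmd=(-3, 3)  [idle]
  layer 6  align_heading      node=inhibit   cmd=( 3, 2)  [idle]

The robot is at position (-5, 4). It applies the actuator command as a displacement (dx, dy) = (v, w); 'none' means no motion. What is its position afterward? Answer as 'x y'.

-5 4

[0] escape off; wire := none
[1] back_away on (inhibit); wire := none
[2] wander off; pass none
[3] avoid_obstacle off; pass none
[4] grasp on (inhibit); wire := none
[5] explore_frontier off; pass none
[6] align_heading off; pass none
output none
position: (-5, 4) + none = (-5, 4)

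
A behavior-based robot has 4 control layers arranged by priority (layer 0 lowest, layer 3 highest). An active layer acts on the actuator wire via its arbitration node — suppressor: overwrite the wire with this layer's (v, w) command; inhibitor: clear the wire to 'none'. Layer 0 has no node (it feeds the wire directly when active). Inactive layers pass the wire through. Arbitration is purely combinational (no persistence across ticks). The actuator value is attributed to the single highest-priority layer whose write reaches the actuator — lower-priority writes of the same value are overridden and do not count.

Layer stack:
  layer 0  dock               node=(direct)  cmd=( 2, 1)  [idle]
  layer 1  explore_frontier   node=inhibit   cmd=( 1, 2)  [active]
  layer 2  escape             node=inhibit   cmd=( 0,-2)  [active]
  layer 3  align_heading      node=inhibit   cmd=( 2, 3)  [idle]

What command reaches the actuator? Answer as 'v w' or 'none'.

layer 0 (dock) idle — none
layer 1 (explore_frontier) active — inhibits: none
layer 2 (escape) active — inhibits: none
layer 3 (align_heading) idle — unchanged: none
→ actuator none

none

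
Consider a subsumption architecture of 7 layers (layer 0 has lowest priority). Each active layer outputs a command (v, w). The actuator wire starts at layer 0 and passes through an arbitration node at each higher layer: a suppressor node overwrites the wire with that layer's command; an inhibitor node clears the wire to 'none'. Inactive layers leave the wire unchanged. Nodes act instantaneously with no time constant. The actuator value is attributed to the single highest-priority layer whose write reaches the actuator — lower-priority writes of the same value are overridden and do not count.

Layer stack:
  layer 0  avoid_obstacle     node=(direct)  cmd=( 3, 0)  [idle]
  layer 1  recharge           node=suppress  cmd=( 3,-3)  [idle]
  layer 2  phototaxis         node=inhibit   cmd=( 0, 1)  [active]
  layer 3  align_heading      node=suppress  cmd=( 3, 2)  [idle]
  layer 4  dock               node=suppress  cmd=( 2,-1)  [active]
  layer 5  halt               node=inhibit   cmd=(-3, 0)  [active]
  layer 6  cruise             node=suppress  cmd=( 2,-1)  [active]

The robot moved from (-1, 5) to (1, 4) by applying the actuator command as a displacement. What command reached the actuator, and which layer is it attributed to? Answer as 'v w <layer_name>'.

2 -1 cruise

displacement = (1, 4) − (-1, 5) = (2, -1)
layer 0 (avoid_obstacle) idle — none
layer 1 (recharge) idle — unchanged: none
layer 2 (phototaxis) active — inhibits: none
layer 3 (align_heading) idle — unchanged: none
layer 4 (dock) active — suppresses: (2, -1)
layer 5 (halt) active — inhibits: none
layer 6 (cruise) active — suppresses: (2, -1)
→ actuator (2, -1) — from layer 6 (cruise)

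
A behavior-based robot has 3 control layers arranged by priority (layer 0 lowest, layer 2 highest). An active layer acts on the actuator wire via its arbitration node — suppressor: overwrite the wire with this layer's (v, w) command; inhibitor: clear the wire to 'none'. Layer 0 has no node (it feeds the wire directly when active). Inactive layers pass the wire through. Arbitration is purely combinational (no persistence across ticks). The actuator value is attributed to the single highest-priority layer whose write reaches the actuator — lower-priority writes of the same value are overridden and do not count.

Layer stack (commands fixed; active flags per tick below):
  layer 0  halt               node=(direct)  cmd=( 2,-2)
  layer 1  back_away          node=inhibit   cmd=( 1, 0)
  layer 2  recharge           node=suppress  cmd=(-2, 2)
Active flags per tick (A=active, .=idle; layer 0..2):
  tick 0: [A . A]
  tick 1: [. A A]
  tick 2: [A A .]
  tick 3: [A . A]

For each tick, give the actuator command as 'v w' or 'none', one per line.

tick 0:
  [0] halt on; wire := (2, -2)
  [1] back_away off; pass (2, -2)
  [2] recharge on (suppress); wire := (-2, 2)
  output (-2, 2)
tick 1:
  [0] halt off; wire := none
  [1] back_away on (inhibit); wire := none
  [2] recharge on (suppress); wire := (-2, 2)
  output (-2, 2)
tick 2:
  [0] halt on; wire := (2, -2)
  [1] back_away on (inhibit); wire := none
  [2] recharge off; pass none
  output none
tick 3:
  [0] halt on; wire := (2, -2)
  [1] back_away off; pass (2, -2)
  [2] recharge on (suppress); wire := (-2, 2)
  output (-2, 2)

-2 2
-2 2
none
-2 2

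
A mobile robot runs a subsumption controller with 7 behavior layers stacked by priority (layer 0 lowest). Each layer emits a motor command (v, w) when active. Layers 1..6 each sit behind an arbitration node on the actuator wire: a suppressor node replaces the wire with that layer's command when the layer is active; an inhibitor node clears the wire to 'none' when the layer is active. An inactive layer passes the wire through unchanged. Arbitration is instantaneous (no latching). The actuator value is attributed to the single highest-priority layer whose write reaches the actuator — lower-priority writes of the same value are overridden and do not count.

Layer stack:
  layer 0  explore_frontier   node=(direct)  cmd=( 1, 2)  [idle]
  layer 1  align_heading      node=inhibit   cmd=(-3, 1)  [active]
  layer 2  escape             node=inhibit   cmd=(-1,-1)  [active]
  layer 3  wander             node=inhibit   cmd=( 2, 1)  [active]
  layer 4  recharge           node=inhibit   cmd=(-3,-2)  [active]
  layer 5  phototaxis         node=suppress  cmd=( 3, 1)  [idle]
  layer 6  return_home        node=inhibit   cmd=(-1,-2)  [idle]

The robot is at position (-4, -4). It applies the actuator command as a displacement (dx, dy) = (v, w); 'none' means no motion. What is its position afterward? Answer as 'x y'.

[0] explore_frontier off; wire := none
[1] align_heading on (inhibit); wire := none
[2] escape on (inhibit); wire := none
[3] wander on (inhibit); wire := none
[4] recharge on (inhibit); wire := none
[5] phototaxis off; pass none
[6] return_home off; pass none
output none
position: (-4, -4) + none = (-4, -4)

-4 -4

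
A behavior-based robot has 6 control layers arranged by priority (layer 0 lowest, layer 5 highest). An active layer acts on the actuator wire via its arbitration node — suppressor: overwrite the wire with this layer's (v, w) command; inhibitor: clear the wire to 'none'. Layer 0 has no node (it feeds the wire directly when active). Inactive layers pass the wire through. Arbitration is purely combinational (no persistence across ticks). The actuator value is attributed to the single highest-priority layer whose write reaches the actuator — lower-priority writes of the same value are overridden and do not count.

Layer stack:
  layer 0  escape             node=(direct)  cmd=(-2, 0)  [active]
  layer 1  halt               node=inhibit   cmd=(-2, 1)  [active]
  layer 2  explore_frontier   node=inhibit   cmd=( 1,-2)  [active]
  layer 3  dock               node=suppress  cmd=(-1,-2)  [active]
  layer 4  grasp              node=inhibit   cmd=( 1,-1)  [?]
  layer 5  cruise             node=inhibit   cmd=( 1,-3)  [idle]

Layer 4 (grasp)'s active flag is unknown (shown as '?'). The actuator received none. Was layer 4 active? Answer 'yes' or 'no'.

yes

If layer 4 is active=yes:
  actuator would be none
If layer 4 is active=no:
  actuator would be (-1, -2)
Observed none, so layer 4 was active.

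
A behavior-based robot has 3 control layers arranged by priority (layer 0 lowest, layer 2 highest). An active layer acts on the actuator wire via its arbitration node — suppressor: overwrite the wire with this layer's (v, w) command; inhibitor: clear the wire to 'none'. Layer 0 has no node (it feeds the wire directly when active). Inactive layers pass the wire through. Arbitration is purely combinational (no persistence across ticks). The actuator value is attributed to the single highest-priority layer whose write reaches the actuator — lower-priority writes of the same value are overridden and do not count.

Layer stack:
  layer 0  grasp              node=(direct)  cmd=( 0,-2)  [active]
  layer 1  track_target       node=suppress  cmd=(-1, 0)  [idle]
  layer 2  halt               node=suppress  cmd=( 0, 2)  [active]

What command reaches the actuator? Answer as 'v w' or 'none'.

L0 grasp: active, feeds wire = (0, -2)
L1 track_target: idle → wire stays (0, -2)
L2 halt: active, suppressor → wire = (0, 2)
actuator = (0, 2)

0 2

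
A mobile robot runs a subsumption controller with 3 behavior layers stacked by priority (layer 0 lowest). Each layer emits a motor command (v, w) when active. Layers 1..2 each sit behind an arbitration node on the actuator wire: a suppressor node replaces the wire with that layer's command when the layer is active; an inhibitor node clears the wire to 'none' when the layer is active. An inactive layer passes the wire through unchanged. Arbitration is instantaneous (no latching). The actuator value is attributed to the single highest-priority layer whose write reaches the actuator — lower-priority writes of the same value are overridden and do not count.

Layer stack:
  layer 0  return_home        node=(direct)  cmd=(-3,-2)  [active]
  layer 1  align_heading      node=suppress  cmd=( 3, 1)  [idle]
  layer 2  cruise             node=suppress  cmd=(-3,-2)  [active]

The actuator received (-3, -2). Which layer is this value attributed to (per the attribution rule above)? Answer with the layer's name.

L0 return_home: active, feeds wire = (-3, -2)
L1 align_heading: idle → wire stays (-3, -2)
L2 cruise: active, suppressor → wire = (-3, -2)
actuator = (-3, -2)
last writer: layer 2 = cruise

cruise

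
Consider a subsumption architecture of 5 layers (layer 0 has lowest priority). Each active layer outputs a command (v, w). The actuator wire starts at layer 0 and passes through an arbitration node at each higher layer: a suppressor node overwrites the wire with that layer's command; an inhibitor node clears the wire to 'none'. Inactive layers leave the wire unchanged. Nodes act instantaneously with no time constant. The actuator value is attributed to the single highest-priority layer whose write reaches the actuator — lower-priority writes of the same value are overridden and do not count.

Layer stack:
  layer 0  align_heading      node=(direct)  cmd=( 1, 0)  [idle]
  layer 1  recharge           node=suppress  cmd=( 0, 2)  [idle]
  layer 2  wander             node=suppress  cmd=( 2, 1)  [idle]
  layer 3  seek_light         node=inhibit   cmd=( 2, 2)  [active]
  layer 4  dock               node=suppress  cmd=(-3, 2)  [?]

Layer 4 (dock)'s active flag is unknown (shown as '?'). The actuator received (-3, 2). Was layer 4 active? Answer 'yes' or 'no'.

yes

If layer 4 is active=yes:
  actuator would be (-3, 2)
If layer 4 is active=no:
  actuator would be none
Observed (-3, 2), so layer 4 was active.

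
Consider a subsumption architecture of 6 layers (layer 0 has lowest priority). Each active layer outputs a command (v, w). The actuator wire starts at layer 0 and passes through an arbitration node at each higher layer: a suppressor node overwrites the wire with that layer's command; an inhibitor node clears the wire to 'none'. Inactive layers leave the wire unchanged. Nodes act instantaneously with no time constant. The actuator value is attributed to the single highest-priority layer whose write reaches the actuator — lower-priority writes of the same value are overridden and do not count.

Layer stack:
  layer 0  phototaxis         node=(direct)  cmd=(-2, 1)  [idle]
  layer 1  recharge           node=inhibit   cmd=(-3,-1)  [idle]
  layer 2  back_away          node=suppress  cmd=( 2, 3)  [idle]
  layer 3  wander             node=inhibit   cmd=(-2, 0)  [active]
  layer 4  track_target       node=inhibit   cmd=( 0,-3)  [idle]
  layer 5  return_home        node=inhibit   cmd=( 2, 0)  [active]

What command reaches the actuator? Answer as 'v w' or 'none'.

[0] phototaxis off; wire := none
[1] recharge off; pass none
[2] back_away off; pass none
[3] wander on (inhibit); wire := none
[4] track_target off; pass none
[5] return_home on (inhibit); wire := none
output none

none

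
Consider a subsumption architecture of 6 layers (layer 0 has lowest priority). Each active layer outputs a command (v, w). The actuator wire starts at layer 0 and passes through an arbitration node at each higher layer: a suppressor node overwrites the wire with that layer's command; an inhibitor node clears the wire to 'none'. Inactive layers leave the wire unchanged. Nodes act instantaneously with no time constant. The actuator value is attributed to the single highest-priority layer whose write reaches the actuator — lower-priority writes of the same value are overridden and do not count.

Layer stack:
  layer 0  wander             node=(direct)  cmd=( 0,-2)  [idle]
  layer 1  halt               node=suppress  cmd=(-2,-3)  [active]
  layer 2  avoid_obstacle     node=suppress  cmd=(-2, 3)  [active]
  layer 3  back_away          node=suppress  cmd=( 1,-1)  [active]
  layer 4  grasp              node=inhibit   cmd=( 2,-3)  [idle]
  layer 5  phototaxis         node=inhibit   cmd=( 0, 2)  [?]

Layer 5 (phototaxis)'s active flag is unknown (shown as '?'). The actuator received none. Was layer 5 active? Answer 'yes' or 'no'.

If layer 5 is active=yes:
  actuator would be none
If layer 5 is active=no:
  actuator would be (1, -1)
Observed none, so layer 5 was active.

yes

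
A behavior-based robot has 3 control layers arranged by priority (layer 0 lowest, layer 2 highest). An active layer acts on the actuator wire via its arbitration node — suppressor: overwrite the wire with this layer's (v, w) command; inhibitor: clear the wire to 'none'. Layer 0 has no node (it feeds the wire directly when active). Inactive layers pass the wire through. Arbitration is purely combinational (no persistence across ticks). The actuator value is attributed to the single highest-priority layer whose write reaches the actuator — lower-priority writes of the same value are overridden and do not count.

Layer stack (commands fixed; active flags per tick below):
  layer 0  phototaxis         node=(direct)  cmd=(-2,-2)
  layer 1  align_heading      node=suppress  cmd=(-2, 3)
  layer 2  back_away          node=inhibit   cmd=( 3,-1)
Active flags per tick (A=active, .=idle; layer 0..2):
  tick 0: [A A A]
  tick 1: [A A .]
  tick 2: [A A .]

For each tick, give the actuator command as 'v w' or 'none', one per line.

none
-2 3
-2 3

tick 0:
  [0] phototaxis on; wire := (-2, -2)
  [1] align_heading on (suppress); wire := (-2, 3)
  [2] back_away on (inhibit); wire := none
  output none
tick 1:
  [0] phototaxis on; wire := (-2, -2)
  [1] align_heading on (suppress); wire := (-2, 3)
  [2] back_away off; pass (-2, 3)
  output (-2, 3)
tick 2:
  [0] phototaxis on; wire := (-2, -2)
  [1] align_heading on (suppress); wire := (-2, 3)
  [2] back_away off; pass (-2, 3)
  output (-2, 3)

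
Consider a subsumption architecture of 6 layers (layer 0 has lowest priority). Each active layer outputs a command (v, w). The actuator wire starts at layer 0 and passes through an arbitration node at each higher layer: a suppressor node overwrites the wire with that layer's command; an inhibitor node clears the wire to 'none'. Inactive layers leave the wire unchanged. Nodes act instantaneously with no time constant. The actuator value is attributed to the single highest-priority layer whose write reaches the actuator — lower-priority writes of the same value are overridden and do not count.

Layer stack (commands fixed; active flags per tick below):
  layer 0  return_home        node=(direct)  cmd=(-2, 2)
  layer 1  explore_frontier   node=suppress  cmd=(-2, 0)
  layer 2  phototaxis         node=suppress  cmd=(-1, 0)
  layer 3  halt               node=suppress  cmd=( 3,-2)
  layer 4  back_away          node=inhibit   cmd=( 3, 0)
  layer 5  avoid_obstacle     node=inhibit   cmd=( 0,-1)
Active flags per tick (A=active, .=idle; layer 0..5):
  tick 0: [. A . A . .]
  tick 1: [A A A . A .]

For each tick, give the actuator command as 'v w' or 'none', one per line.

3 -2
none

tick 0:
  layer 0 (return_home) idle — none
  layer 1 (explore_frontier) active — suppresses: (-2, 0)
  layer 2 (phototaxis) idle — unchanged: (-2, 0)
  layer 3 (halt) active — suppresses: (3, -2)
  layer 4 (back_away) idle — unchanged: (3, -2)
  layer 5 (avoid_obstacle) idle — unchanged: (3, -2)
  → actuator (3, -2)
tick 1:
  layer 0 (return_home) active — direct: (-2, 2)
  layer 1 (explore_frontier) active — suppresses: (-2, 0)
  layer 2 (phototaxis) active — suppresses: (-1, 0)
  layer 3 (halt) idle — unchanged: (-1, 0)
  layer 4 (back_away) active — inhibits: none
  layer 5 (avoid_obstacle) idle — unchanged: none
  → actuator none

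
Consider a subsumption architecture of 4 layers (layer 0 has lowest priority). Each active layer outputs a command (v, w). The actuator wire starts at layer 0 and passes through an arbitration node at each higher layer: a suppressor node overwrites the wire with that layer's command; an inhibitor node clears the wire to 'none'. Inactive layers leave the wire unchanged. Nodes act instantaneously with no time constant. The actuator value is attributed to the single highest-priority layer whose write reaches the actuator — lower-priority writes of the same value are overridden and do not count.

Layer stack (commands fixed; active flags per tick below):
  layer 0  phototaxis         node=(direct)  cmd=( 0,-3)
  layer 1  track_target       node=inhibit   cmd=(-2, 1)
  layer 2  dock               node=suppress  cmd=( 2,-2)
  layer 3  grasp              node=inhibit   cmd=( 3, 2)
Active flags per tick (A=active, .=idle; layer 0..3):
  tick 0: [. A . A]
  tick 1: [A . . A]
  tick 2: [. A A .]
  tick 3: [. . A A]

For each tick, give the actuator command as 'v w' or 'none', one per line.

tick 0:
  layer 0 (phototaxis) idle — none
  layer 1 (track_target) active — inhibits: none
  layer 2 (dock) idle — unchanged: none
  layer 3 (grasp) active — inhibits: none
  → actuator none
tick 1:
  layer 0 (phototaxis) active — direct: (0, -3)
  layer 1 (track_target) idle — unchanged: (0, -3)
  layer 2 (dock) idle — unchanged: (0, -3)
  layer 3 (grasp) active — inhibits: none
  → actuator none
tick 2:
  layer 0 (phototaxis) idle — none
  layer 1 (track_target) active — inhibits: none
  layer 2 (dock) active — suppresses: (2, -2)
  layer 3 (grasp) idle — unchanged: (2, -2)
  → actuator (2, -2)
tick 3:
  layer 0 (phototaxis) idle — none
  layer 1 (track_target) idle — unchanged: none
  layer 2 (dock) active — suppresses: (2, -2)
  layer 3 (grasp) active — inhibits: none
  → actuator none

none
none
2 -2
none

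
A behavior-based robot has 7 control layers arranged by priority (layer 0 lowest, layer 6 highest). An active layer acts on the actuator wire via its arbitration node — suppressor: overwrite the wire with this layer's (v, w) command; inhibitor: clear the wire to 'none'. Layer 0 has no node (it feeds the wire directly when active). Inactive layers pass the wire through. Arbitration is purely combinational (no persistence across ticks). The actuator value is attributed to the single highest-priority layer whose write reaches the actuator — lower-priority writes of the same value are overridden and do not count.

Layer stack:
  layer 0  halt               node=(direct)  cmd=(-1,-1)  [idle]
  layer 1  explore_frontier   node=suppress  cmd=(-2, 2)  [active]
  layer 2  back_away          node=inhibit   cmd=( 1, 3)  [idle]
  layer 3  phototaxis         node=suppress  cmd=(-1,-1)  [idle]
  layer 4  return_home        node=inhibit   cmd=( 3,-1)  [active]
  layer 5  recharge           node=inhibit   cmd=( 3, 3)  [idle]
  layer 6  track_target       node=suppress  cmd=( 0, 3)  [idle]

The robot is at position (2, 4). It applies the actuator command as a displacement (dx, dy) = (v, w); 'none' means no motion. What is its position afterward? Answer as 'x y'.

[0] halt off; wire := none
[1] explore_frontier on (suppress); wire := (-2, 2)
[2] back_away off; pass (-2, 2)
[3] phototaxis off; pass (-2, 2)
[4] return_home on (inhibit); wire := none
[5] recharge off; pass none
[6] track_target off; pass none
output none
position: (2, 4) + none = (2, 4)

2 4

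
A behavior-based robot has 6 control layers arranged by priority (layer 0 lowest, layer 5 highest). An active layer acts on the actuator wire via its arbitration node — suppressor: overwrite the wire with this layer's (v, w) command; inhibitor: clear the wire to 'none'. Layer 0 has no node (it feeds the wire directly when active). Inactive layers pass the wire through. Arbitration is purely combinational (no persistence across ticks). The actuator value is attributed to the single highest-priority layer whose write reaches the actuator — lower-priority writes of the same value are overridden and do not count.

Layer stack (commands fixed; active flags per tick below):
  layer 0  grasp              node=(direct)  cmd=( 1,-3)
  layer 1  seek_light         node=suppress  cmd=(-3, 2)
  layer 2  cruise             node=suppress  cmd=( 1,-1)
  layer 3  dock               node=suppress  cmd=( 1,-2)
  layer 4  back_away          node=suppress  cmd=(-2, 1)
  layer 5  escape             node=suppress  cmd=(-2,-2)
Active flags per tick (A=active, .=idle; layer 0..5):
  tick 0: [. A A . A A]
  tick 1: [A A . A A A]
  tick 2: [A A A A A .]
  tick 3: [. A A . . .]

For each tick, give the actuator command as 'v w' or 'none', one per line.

tick 0:
  layer 0 (grasp) idle — none
  layer 1 (seek_light) active — suppresses: (-3, 2)
  layer 2 (cruise) active — suppresses: (1, -1)
  layer 3 (dock) idle — unchanged: (1, -1)
  layer 4 (back_away) active — suppresses: (-2, 1)
  layer 5 (escape) active — suppresses: (-2, -2)
  → actuator (-2, -2)
tick 1:
  layer 0 (grasp) active — direct: (1, -3)
  layer 1 (seek_light) active — suppresses: (-3, 2)
  layer 2 (cruise) idle — unchanged: (-3, 2)
  layer 3 (dock) active — suppresses: (1, -2)
  layer 4 (back_away) active — suppresses: (-2, 1)
  layer 5 (escape) active — suppresses: (-2, -2)
  → actuator (-2, -2)
tick 2:
  layer 0 (grasp) active — direct: (1, -3)
  layer 1 (seek_light) active — suppresses: (-3, 2)
  layer 2 (cruise) active — suppresses: (1, -1)
  layer 3 (dock) active — suppresses: (1, -2)
  layer 4 (back_away) active — suppresses: (-2, 1)
  layer 5 (escape) idle — unchanged: (-2, 1)
  → actuator (-2, 1)
tick 3:
  layer 0 (grasp) idle — none
  layer 1 (seek_light) active — suppresses: (-3, 2)
  layer 2 (cruise) active — suppresses: (1, -1)
  layer 3 (dock) idle — unchanged: (1, -1)
  layer 4 (back_away) idle — unchanged: (1, -1)
  layer 5 (escape) idle — unchanged: (1, -1)
  → actuator (1, -1)

-2 -2
-2 -2
-2 1
1 -1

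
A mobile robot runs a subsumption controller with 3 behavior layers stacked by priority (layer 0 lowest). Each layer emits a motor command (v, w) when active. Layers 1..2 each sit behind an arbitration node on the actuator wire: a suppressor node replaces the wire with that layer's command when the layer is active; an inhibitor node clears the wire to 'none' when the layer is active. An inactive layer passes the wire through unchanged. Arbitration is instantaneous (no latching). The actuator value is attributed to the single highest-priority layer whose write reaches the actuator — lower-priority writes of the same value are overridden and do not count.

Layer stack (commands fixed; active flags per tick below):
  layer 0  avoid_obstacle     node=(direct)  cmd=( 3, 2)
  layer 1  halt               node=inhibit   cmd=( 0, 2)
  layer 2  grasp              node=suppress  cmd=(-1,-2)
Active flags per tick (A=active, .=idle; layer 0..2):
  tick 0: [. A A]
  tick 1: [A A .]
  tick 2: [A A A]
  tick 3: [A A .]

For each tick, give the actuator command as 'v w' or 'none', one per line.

-1 -2
none
-1 -2
none

tick 0:
  layer 0 (avoid_obstacle) idle — none
  layer 1 (halt) active — inhibits: none
  layer 2 (grasp) active — suppresses: (-1, -2)
  → actuator (-1, -2)
tick 1:
  layer 0 (avoid_obstacle) active — direct: (3, 2)
  layer 1 (halt) active — inhibits: none
  layer 2 (grasp) idle — unchanged: none
  → actuator none
tick 2:
  layer 0 (avoid_obstacle) active — direct: (3, 2)
  layer 1 (halt) active — inhibits: none
  layer 2 (grasp) active — suppresses: (-1, -2)
  → actuator (-1, -2)
tick 3:
  layer 0 (avoid_obstacle) active — direct: (3, 2)
  layer 1 (halt) active — inhibits: none
  layer 2 (grasp) idle — unchanged: none
  → actuator none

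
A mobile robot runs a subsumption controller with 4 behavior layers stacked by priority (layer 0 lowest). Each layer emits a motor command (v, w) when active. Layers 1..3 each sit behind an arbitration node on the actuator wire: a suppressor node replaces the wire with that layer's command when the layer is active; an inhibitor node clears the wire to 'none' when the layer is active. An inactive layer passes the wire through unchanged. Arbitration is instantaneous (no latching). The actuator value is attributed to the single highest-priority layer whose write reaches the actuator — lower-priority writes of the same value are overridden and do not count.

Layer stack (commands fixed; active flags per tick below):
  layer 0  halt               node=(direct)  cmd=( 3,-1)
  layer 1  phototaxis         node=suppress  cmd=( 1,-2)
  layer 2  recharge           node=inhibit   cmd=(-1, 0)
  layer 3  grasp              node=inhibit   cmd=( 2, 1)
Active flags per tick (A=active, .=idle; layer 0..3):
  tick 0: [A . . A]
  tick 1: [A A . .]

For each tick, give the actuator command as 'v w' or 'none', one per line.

none
1 -2

tick 0:
  L0 halt: active, feeds wire = (3, -1)
  L1 phototaxis: idle → wire stays (3, -1)
  L2 recharge: idle → wire stays (3, -1)
  L3 grasp: active, inhibitor → wire = none
  actuator = none
tick 1:
  L0 halt: active, feeds wire = (3, -1)
  L1 phototaxis: active, suppressor → wire = (1, -2)
  L2 recharge: idle → wire stays (1, -2)
  L3 grasp: idle → wire stays (1, -2)
  actuator = (1, -2)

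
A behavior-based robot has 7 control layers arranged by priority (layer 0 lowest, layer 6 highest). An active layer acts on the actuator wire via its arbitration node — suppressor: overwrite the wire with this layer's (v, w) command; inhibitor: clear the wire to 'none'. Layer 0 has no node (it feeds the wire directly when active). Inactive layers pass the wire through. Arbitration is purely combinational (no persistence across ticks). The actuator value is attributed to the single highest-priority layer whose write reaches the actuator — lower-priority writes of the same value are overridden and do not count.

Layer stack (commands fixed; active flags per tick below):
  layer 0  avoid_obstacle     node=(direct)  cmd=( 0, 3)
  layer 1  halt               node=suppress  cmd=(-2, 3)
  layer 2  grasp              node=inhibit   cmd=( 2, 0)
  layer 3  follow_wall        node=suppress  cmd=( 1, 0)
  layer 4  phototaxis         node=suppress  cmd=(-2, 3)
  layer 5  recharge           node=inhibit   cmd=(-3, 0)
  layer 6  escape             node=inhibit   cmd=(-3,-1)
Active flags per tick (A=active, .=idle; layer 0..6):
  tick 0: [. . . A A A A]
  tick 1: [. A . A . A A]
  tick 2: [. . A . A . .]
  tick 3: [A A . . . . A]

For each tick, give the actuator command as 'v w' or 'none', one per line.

none
none
-2 3
none

tick 0:
  L0 avoid_obstacle: idle → wire = none
  L1 halt: idle → wire stays none
  L2 grasp: idle → wire stays none
  L3 follow_wall: active, suppressor → wire = (1, 0)
  L4 phototaxis: active, suppressor → wire = (-2, 3)
  L5 recharge: active, inhibitor → wire = none
  L6 escape: active, inhibitor → wire = none
  actuator = none
tick 1:
  L0 avoid_obstacle: idle → wire = none
  L1 halt: active, suppressor → wire = (-2, 3)
  L2 grasp: idle → wire stays (-2, 3)
  L3 follow_wall: active, suppressor → wire = (1, 0)
  L4 phototaxis: idle → wire stays (1, 0)
  L5 recharge: active, inhibitor → wire = none
  L6 escape: active, inhibitor → wire = none
  actuator = none
tick 2:
  L0 avoid_obstacle: idle → wire = none
  L1 halt: idle → wire stays none
  L2 grasp: active, inhibitor → wire = none
  L3 follow_wall: idle → wire stays none
  L4 phototaxis: active, suppressor → wire = (-2, 3)
  L5 recharge: idle → wire stays (-2, 3)
  L6 escape: idle → wire stays (-2, 3)
  actuator = (-2, 3)
tick 3:
  L0 avoid_obstacle: active, feeds wire = (0, 3)
  L1 halt: active, suppressor → wire = (-2, 3)
  L2 grasp: idle → wire stays (-2, 3)
  L3 follow_wall: idle → wire stays (-2, 3)
  L4 phototaxis: idle → wire stays (-2, 3)
  L5 recharge: idle → wire stays (-2, 3)
  L6 escape: active, inhibitor → wire = none
  actuator = none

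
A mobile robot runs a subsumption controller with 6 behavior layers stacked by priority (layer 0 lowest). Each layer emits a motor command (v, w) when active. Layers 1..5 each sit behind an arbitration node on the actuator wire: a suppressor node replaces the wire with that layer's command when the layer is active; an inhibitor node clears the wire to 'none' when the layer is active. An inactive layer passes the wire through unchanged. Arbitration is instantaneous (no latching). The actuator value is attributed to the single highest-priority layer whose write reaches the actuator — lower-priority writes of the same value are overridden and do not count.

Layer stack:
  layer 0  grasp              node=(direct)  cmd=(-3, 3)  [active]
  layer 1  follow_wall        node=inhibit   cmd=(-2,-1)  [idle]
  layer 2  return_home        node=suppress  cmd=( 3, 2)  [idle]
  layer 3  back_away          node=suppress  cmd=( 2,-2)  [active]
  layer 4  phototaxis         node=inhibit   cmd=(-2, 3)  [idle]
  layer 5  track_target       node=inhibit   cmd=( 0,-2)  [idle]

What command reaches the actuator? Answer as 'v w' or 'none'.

layer 0 (grasp) active — direct: (-3, 3)
layer 1 (follow_wall) idle — unchanged: (-3, 3)
layer 2 (return_home) idle — unchanged: (-3, 3)
layer 3 (back_away) active — suppresses: (2, -2)
layer 4 (phototaxis) idle — unchanged: (2, -2)
layer 5 (track_target) idle — unchanged: (2, -2)
→ actuator (2, -2)

2 -2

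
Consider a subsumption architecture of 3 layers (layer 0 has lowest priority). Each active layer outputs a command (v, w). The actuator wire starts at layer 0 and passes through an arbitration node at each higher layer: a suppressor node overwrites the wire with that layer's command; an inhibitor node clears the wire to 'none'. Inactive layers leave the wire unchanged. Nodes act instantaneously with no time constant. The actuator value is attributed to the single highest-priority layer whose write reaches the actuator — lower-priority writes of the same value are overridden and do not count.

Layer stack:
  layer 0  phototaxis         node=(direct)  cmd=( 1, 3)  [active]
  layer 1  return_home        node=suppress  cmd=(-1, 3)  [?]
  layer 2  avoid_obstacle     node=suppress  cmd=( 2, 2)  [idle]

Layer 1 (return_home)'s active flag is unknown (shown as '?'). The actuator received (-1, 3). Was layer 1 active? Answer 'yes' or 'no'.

If layer 1 is active=yes:
  actuator would be (-1, 3)
If layer 1 is active=no:
  actuator would be (1, 3)
Observed (-1, 3), so layer 1 was active.

yes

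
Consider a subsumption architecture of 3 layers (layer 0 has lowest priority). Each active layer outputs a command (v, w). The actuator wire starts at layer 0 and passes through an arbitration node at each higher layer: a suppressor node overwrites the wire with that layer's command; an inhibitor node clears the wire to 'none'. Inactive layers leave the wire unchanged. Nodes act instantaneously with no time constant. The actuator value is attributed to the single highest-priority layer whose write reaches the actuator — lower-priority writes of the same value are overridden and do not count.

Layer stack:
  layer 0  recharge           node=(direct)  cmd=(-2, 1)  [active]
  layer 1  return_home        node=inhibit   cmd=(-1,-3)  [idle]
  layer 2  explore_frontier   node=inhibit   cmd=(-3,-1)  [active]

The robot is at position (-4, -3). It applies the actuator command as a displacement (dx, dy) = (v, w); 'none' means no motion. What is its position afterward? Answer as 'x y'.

layer 0 (recharge) active — direct: (-2, 1)
layer 1 (return_home) idle — unchanged: (-2, 1)
layer 2 (explore_frontier) active — inhibits: none
→ actuator none
position: (-4, -3) + none = (-4, -3)

-4 -3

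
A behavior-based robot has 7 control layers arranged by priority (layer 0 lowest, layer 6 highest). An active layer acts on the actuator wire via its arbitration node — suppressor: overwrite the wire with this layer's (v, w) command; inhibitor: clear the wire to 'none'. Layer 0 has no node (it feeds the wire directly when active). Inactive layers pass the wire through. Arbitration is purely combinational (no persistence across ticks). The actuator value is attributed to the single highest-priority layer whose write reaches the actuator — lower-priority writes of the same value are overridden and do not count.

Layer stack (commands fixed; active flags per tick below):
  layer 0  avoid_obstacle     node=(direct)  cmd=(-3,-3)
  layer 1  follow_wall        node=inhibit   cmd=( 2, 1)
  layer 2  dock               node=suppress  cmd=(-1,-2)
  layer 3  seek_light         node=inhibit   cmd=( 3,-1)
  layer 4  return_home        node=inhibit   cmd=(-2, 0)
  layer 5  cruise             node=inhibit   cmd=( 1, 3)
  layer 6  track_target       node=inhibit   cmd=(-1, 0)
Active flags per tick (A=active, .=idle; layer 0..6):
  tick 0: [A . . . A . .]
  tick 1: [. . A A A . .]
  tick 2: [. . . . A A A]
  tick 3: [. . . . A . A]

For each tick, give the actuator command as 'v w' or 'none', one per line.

tick 0:
  [0] avoid_obstacle on; wire := (-3, -3)
  [1] follow_wall off; pass (-3, -3)
  [2] dock off; pass (-3, -3)
  [3] seek_light off; pass (-3, -3)
  [4] return_home on (inhibit); wire := none
  [5] cruise off; pass none
  [6] track_target off; pass none
  output none
tick 1:
  [0] avoid_obstacle off; wire := none
  [1] follow_wall off; pass none
  [2] dock on (suppress); wire := (-1, -2)
  [3] seek_light on (inhibit); wire := none
  [4] return_home on (inhibit); wire := none
  [5] cruise off; pass none
  [6] track_target off; pass none
  output none
tick 2:
  [0] avoid_obstacle off; wire := none
  [1] follow_wall off; pass none
  [2] dock off; pass none
  [3] seek_light off; pass none
  [4] return_home on (inhibit); wire := none
  [5] cruise on (inhibit); wire := none
  [6] track_target on (inhibit); wire := none
  output none
tick 3:
  [0] avoid_obstacle off; wire := none
  [1] follow_wall off; pass none
  [2] dock off; pass none
  [3] seek_light off; pass none
  [4] return_home on (inhibit); wire := none
  [5] cruise off; pass none
  [6] track_target on (inhibit); wire := none
  output none

none
none
none
none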